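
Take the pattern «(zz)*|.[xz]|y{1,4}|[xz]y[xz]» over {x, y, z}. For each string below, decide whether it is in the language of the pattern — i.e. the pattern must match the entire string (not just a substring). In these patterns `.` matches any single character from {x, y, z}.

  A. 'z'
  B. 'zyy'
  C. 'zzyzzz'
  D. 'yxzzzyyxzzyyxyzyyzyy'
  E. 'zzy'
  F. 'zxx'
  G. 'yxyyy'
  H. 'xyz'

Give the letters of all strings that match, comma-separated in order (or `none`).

A → no match
B → no match
C → no match
D → no match
E → no match
F → no match
G → no match
H → match

H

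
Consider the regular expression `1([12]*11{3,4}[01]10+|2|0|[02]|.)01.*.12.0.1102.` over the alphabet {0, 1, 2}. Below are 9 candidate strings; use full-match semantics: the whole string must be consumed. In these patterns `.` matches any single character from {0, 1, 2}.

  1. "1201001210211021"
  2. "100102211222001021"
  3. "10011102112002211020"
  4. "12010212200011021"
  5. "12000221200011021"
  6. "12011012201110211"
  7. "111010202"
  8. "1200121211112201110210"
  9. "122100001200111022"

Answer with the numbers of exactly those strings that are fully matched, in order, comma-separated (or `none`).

1 → match
2 → no match
3 → no match
4 → no match
5 → no match
6 → no match
7 → no match
8 → no match
9 → no match

1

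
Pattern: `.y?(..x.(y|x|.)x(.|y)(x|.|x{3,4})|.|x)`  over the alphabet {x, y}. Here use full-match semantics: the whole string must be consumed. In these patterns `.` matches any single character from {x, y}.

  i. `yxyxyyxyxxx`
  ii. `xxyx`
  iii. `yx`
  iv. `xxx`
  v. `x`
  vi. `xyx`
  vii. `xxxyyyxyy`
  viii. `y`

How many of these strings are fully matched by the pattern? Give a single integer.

i → match
ii → no match
iii → match
iv → no match
v → no match
vi → match
vii → no match
viii → no match
Total matched: 3

3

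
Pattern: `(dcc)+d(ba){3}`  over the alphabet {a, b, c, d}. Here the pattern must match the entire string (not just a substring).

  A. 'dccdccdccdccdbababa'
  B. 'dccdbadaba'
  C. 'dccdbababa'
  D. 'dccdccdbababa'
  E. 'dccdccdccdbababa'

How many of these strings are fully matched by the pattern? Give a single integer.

4

A → match
B → no match
C → match
D → match
E → match
Total matched: 4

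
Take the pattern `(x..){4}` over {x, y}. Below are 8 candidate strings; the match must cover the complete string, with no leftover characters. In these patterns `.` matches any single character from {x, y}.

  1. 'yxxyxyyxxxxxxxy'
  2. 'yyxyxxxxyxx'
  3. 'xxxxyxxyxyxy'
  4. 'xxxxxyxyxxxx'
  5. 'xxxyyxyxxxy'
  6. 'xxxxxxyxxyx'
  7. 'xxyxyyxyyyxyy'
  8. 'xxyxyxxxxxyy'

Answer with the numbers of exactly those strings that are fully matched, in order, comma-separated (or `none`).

4, 8

1 → no match — must start with 'x'
2 → no match — must start with 'x'
3 → no match
4 → match
5 → no match
6 → no match
7 → no match
8 → match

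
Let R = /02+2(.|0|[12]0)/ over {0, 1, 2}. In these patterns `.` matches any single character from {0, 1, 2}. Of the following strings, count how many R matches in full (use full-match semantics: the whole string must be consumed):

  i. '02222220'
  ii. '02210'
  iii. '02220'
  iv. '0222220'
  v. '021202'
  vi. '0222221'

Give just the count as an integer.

5

i → match
ii → match
iii → match
iv → match
v → no match
vi → match
Total matched: 5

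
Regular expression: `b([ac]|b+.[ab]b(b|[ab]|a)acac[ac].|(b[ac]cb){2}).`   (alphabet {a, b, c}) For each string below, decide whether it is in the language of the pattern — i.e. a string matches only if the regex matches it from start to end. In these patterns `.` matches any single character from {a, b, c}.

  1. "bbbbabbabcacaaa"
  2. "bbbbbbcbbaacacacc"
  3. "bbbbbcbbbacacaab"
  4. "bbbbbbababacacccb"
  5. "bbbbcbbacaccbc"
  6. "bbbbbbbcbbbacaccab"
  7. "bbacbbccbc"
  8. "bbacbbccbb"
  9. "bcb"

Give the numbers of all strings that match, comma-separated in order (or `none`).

1 → no match
2 → match
3 → match
4 → no match
5 → no match
6 → match
7. "bbacbbccbc" → match
8. "bbacbbccbb" → match
9. "bcb" → match

2, 3, 6, 7, 8, 9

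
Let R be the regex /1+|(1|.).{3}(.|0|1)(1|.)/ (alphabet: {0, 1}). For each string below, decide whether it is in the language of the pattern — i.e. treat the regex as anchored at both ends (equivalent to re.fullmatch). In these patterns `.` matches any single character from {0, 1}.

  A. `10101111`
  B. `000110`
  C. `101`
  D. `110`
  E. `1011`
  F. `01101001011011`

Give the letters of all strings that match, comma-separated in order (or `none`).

A → no match
B → match
C → no match
D → no match
E → no match
F → no match

B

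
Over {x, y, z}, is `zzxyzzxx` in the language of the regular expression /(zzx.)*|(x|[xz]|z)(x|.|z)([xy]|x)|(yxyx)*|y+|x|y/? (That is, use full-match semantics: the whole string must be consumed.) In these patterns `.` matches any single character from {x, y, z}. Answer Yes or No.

Yes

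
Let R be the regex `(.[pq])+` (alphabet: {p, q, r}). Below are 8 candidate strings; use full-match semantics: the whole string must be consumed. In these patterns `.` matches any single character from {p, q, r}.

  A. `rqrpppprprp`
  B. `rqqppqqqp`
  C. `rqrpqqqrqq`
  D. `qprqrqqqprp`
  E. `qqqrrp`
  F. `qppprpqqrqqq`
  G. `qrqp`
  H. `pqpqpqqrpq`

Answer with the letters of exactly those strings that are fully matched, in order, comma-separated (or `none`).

F

A → no match
B → no match
C → no match
D → no match
E → no match
F → match
G → no match
H → no match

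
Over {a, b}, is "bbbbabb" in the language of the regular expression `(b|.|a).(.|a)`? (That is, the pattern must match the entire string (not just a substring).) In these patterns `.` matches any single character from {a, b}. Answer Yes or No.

No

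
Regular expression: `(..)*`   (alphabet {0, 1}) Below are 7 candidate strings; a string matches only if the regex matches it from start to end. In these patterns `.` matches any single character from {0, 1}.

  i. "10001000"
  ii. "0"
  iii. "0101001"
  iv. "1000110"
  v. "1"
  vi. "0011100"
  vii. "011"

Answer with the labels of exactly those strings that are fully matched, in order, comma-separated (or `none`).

i → match
ii → no match
iii → no match
iv → no match
v → no match
vi → no match
vii → no match

i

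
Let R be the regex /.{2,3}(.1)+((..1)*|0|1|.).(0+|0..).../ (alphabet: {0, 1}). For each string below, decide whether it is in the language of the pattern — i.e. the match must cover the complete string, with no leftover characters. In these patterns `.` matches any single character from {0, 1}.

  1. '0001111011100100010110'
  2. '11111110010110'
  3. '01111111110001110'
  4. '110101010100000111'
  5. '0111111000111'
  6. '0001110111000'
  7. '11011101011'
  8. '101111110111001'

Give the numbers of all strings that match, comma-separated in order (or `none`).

2, 3, 4, 5

1 → no match
2 → match
3 → match
4 → match
5 → match
6 → no match
7 → no match
8 → no match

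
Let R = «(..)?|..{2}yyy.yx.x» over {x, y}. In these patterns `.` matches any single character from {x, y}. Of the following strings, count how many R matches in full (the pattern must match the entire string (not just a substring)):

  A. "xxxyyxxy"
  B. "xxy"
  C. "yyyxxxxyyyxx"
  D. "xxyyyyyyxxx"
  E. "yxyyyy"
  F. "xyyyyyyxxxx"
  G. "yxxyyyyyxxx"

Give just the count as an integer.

A → no match
B → no match
C → no match
D → match
E → no match
F → no match
G → match
Total matched: 2

2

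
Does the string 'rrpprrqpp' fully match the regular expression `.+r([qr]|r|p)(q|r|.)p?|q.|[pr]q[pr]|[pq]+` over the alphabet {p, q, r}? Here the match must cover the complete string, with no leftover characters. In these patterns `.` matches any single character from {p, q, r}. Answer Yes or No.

Yes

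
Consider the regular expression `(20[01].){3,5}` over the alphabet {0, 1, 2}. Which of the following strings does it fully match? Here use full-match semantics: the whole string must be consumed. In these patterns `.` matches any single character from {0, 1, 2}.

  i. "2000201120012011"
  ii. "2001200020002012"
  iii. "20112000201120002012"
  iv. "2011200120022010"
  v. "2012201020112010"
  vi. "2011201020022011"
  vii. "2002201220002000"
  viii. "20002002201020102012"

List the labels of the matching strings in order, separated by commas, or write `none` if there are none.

i, ii, iii, iv, v, vi, vii, viii

i → match
ii → match
iii → match
iv → match
v → match
vi → match
vii → match
viii → match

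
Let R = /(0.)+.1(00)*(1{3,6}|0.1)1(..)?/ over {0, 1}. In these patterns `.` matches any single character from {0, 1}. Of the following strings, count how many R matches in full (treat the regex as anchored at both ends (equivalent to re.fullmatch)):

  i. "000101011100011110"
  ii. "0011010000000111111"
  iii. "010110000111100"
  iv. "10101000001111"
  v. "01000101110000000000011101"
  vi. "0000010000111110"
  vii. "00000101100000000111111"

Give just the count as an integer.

3

i → match
ii → no match
iii → no match
iv → no match — must start with "0"
v → match
vi → match
vii → no match
Total matched: 3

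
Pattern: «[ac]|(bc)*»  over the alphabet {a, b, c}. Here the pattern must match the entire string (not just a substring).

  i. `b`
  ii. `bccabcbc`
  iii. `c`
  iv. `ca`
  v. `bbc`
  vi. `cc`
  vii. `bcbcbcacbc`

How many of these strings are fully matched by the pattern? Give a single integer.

i → no match
ii → no match
iii → match
iv → no match
v → no match
vi → no match
vii → no match
Total matched: 1

1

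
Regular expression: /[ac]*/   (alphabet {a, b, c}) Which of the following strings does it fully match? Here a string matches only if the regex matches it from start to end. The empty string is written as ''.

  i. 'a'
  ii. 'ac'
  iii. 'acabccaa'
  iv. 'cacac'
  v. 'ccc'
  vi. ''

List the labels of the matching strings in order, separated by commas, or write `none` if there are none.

i → match
ii → match
iii → no match
iv → match
v → match
vi → match

i, ii, iv, v, vi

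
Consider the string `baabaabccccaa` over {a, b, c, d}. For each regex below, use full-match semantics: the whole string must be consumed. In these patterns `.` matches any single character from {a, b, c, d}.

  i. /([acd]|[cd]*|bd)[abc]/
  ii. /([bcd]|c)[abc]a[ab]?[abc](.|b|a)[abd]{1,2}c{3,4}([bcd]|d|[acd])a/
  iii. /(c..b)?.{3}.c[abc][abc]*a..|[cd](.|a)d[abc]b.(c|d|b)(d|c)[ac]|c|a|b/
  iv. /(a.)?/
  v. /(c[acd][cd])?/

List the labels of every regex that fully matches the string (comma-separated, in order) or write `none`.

ii

i → no match
ii → match
iii → no match
iv → no match
v → no match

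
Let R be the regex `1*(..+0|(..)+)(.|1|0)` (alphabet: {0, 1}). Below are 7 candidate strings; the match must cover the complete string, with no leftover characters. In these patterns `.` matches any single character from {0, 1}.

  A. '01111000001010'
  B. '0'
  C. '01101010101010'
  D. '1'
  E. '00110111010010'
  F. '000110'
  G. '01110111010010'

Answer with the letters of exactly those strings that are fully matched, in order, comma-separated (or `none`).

A → no match
B → no match
C → no match
D → no match
E → no match
F → no match
G → no match

none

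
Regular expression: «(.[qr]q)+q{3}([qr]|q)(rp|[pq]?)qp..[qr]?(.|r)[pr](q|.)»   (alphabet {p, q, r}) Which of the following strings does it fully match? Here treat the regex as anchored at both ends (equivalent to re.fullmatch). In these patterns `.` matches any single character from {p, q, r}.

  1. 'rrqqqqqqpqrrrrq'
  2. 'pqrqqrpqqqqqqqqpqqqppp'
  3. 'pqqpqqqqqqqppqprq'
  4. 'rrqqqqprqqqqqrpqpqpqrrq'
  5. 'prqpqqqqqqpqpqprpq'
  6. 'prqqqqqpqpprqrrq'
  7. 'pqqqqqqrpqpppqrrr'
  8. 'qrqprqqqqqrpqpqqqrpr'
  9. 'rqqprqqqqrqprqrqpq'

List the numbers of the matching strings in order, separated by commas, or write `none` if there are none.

1, 3, 4, 5, 6, 7, 8, 9

1 → match
2 → no match
3 → match
4 → match
5 → match
6 → match
7 → match
8 → match
9 → match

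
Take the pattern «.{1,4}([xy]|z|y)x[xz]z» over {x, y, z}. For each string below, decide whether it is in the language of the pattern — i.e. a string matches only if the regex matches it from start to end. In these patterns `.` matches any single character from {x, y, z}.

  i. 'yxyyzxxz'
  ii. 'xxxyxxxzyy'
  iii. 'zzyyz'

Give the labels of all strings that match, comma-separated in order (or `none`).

i

i → match
ii → no match — must end with 'z'
iii → no match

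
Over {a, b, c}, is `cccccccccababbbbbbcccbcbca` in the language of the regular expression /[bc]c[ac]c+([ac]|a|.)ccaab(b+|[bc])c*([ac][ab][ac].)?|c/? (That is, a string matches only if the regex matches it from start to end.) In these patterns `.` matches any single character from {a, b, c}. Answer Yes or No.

No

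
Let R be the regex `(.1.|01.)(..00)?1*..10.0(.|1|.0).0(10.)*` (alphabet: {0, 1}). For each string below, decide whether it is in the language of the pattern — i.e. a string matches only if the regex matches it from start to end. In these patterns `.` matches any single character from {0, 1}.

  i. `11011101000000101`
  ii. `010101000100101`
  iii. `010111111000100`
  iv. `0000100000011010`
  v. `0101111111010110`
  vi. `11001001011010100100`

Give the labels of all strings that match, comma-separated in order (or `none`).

i, ii, iii, v, vi

i → match
ii → match
iii → match
iv → no match
v → match
vi → match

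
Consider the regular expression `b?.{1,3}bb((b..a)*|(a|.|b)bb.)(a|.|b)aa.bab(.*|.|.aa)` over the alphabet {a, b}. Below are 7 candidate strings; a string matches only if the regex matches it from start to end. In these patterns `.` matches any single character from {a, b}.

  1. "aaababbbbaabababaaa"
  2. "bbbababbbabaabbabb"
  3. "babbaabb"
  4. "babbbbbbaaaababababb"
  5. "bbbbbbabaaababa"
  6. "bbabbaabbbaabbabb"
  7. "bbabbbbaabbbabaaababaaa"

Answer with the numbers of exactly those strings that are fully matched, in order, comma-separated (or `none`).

4, 5, 7

1 → no match
2 → no match
3 → no match
4 → match
5 → match
6 → no match
7 → match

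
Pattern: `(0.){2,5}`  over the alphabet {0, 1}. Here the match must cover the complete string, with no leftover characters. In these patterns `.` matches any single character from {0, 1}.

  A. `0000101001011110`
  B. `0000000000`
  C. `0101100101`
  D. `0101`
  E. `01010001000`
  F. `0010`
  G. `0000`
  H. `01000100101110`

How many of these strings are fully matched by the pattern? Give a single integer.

A → no match
B. `0000000000` → match
C. `0101100101` → no match
D. `0101` → match
E. `01010001000` → no match
F. `0010` → no match
G. `0000` → match
H → no match
Total matched: 3

3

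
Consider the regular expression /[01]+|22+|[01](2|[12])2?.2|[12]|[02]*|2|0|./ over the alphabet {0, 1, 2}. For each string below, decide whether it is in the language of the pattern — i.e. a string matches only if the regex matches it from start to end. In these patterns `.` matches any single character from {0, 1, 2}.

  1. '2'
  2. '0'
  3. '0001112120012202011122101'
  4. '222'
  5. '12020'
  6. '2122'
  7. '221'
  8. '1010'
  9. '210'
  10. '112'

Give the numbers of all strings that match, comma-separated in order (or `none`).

1. '2' → match
2. '0' → match
3 → no match
4. '222' → match
5. '12020' → no match
6. '2122' → no match
7. '221' → no match
8. '1010' → match
9. '210' → no match
10. '112' → no match

1, 2, 4, 8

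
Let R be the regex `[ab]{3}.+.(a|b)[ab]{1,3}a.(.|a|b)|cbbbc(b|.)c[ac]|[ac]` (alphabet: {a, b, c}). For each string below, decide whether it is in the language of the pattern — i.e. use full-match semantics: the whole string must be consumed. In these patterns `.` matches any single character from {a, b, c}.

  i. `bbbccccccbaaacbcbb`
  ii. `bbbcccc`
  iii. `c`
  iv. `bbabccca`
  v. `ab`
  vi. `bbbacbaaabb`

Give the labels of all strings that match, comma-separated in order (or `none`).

i → no match
ii → no match
iii → match
iv → no match
v → no match
vi → match

iii, vi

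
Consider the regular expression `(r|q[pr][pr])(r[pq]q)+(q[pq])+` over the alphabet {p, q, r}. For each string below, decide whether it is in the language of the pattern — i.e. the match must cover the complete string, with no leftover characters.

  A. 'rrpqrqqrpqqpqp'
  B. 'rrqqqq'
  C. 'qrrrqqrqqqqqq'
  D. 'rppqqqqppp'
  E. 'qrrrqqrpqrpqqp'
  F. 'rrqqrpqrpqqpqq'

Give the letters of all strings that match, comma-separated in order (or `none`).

A → match
B → match
C → match
D → no match
E → match
F → match

A, B, C, E, F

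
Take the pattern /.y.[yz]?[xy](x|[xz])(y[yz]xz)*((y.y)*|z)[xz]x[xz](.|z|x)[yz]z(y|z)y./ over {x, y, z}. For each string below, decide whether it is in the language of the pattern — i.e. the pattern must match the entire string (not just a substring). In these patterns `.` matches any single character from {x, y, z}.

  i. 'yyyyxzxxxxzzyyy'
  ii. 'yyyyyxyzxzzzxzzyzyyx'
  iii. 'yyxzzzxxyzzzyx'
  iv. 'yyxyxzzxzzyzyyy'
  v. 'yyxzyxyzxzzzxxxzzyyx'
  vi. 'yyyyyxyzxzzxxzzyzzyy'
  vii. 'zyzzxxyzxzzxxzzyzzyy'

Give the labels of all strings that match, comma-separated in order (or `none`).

i, ii, iv, v, vi, vii

i → match
ii → match
iii → no match
iv → match
v → match
vi → match
vii → match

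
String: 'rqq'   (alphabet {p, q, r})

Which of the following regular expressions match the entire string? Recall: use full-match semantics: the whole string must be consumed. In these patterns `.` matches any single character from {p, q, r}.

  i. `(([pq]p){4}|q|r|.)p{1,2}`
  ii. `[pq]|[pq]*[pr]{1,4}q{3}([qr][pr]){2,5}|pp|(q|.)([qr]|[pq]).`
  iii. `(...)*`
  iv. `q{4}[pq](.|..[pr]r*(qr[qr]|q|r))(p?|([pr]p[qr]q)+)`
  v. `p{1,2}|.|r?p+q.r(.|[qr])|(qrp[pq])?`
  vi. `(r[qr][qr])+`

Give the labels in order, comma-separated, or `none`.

ii, iii, vi

i → no match — must end with 'p'
ii → match
iii → match
iv → no match — must start with 'q'
v → no match
vi → match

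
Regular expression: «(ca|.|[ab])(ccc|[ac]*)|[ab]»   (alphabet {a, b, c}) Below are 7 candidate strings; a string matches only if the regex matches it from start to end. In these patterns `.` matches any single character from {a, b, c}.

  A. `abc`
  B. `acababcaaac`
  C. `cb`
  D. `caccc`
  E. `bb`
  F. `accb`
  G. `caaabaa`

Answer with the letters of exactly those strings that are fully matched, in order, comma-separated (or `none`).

D

A. `abc` → no match
B. `acababcaaac` → no match
C. `cb` → no match
D. `caccc` → match
E. `bb` → no match
F. `accb` → no match
G. `caaabaa` → no match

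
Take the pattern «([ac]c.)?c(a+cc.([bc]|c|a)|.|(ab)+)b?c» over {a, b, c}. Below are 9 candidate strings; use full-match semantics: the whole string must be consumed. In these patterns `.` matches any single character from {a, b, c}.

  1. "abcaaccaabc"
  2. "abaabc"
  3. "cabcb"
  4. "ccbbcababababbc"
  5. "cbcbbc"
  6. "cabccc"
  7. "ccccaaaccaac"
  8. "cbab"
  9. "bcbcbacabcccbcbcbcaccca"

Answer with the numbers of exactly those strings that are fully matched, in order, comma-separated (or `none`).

7

1 → no match
2 → no match
3 → no match — must end with "c"
4 → no match
5 → no match
6 → no match
7 → match
8 → no match — must end with "c"
9 → no match — must end with "c"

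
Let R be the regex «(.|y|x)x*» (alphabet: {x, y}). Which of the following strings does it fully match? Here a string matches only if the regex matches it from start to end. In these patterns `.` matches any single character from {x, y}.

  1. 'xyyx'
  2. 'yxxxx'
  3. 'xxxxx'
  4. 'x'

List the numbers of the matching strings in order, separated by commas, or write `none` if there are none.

1 → no match
2 → match
3 → match
4 → match

2, 3, 4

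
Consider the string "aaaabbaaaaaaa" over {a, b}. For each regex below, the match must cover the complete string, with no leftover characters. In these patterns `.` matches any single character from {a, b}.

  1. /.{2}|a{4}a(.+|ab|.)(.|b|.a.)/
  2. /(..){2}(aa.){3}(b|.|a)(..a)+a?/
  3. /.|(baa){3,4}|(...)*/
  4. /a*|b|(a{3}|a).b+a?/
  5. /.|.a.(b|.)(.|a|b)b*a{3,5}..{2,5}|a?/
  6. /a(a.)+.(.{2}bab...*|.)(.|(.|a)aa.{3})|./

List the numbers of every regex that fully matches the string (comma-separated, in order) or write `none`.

5, 6

1 → no match
2 → no match
3 → no match
4 → no match
5 → match
6 → match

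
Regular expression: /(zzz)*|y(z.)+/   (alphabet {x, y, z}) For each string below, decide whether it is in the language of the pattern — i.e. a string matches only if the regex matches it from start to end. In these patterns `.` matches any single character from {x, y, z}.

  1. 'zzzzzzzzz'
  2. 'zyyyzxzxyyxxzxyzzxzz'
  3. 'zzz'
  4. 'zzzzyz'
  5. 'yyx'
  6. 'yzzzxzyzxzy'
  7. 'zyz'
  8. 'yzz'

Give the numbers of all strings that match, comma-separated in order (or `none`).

1. 'zzzzzzzzz' → match
2 → no match
3. 'zzz' → match
4. 'zzzzyz' → no match
5. 'yyx' → no match
6. 'yzzzxzyzxzy' → match
7. 'zyz' → no match
8. 'yzz' → match

1, 3, 6, 8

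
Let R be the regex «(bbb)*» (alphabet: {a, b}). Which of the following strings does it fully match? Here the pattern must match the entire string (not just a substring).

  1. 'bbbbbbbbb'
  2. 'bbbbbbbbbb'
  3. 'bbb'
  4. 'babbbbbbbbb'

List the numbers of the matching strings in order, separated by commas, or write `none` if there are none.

1, 3

1 → match
2 → no match
3 → match
4 → no match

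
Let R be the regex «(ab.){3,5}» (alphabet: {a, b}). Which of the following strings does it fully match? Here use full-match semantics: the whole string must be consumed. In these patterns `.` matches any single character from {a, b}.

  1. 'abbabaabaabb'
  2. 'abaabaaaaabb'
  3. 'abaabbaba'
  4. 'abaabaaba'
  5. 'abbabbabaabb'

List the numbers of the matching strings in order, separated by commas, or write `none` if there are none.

1, 3, 4, 5

1 → match
2 → no match
3 → match
4 → match
5 → match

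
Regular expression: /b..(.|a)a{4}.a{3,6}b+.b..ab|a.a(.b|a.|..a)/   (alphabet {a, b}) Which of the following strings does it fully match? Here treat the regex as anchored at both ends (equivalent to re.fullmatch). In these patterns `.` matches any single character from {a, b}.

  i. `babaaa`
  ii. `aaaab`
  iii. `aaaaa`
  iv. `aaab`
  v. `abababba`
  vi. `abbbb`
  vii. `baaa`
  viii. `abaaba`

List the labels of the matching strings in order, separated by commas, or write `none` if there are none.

i → no match
ii → match
iii → match
iv → no match
v → no match
vi → no match
vii → no match
viii → match

ii, iii, viii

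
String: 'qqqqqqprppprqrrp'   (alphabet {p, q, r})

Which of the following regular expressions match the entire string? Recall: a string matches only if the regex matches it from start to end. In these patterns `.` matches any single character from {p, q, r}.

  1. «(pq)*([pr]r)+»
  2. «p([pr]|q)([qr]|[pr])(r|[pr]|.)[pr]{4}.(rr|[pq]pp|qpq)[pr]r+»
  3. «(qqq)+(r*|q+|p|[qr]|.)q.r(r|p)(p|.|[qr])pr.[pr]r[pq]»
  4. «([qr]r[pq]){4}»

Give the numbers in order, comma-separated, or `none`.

3

1 → no match — must end with 'r'
2 → no match — must start with 'p'
3 → match
4 → no match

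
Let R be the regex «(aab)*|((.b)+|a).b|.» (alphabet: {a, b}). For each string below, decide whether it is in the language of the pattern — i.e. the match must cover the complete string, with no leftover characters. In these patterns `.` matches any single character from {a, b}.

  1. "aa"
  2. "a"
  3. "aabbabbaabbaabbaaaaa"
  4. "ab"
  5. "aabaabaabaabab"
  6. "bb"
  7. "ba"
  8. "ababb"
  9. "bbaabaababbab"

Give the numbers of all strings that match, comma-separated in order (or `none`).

1 → no match
2 → match
3 → no match
4 → no match
5 → no match
6 → no match
7 → no match
8 → no match
9 → no match

2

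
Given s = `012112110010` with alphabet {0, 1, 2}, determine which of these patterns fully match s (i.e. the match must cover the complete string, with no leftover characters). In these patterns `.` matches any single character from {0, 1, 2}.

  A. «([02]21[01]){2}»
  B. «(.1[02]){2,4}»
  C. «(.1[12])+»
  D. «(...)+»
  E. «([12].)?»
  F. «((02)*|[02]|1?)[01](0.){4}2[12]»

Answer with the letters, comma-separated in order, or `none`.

A → no match
B → match
C → no match
D → match
E → no match
F → no match

B, D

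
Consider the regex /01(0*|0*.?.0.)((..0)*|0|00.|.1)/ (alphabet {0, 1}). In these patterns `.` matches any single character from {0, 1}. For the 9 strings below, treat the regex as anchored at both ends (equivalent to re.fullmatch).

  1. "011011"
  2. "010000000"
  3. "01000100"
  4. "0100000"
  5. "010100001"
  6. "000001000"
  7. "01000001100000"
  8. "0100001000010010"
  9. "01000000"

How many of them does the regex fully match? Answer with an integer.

7

1 → no match
2 → match
3 → match
4 → match
5 → match
6 → no match — must start with "01"
7 → match
8 → match
9 → match
Total matched: 7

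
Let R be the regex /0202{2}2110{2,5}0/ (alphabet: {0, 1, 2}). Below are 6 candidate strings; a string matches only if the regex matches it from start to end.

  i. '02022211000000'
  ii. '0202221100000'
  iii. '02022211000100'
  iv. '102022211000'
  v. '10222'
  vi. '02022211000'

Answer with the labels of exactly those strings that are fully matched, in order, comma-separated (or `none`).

i → match
ii → match
iii → no match
iv. '102022211000' → no match — must start with '0202'
v. '10222' → no match — must start with '0202'
vi. '02022211000' → match

i, ii, vi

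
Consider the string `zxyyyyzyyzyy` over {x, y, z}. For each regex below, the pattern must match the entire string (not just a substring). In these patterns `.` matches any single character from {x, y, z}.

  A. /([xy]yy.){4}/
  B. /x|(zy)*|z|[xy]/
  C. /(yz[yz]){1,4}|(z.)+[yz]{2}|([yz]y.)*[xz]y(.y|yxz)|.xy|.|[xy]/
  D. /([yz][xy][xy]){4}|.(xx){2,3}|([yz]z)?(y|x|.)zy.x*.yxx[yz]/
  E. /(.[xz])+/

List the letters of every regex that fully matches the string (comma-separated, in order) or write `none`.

D

A → no match
B → no match
C → no match
D → match
E → no match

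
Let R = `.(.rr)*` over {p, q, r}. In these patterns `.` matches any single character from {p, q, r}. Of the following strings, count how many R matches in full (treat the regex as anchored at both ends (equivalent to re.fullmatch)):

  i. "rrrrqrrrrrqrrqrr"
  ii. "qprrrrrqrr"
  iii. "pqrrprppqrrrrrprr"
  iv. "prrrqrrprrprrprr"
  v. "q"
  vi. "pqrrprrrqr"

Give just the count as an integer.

4

i → match
ii → match
iii → no match
iv → match
v → match
vi → no match
Total matched: 4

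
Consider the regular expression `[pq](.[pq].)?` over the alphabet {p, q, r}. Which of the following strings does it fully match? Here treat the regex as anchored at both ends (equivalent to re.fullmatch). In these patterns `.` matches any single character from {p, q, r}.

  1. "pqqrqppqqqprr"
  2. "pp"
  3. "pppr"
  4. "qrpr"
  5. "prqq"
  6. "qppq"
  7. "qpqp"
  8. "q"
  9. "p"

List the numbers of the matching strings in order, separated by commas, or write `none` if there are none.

3, 4, 5, 6, 7, 8, 9

1 → no match
2 → no match
3 → match
4 → match
5 → match
6 → match
7 → match
8 → match
9 → match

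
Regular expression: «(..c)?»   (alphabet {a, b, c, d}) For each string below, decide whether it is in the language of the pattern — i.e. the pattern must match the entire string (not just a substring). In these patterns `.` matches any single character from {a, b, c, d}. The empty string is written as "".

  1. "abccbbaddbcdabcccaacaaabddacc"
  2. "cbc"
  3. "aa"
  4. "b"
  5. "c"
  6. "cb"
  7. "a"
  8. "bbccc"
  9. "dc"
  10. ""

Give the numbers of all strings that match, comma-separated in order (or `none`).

2, 10

1 → no match
2. "cbc" → match
3. "aa" → no match
4. "b" → no match
5. "c" → no match
6. "cb" → no match
7. "a" → no match
8. "bbccc" → no match
9. "dc" → no match
10. "" → match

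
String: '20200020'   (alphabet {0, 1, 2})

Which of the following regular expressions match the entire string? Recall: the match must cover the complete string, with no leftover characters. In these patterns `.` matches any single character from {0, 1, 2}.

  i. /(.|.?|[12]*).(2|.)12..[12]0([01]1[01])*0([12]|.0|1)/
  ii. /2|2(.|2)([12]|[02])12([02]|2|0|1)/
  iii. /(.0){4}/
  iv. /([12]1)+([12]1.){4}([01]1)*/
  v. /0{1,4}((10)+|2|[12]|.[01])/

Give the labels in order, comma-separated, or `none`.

iii

i → no match
ii → no match
iii → match
iv → no match
v → no match — must start with '0'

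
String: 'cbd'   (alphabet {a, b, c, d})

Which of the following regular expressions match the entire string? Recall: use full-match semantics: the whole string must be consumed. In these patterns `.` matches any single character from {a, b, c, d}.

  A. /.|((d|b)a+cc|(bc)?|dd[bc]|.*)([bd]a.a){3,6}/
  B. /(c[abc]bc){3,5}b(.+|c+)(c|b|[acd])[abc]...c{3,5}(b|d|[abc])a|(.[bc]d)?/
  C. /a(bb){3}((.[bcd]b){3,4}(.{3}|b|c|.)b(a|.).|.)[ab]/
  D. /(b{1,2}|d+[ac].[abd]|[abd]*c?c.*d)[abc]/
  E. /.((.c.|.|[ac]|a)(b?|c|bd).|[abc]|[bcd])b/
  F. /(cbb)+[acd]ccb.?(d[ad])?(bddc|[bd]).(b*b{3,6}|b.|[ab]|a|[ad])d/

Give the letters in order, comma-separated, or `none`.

A → no match
B → match
C → no match — must start with 'abb'
D → no match
E → no match — must end with 'b'
F → no match — must start with 'cbb'

B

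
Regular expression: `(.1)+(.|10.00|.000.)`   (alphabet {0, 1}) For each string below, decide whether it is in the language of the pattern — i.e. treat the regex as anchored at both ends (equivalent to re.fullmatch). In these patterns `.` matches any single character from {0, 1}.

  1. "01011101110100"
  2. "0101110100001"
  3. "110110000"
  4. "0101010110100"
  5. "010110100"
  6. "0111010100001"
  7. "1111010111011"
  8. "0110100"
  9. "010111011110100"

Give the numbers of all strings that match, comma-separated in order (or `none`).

2, 3, 4, 5, 6, 7, 8, 9

1 → no match
2 → match
3 → match
4 → match
5 → match
6 → match
7 → match
8 → match
9 → match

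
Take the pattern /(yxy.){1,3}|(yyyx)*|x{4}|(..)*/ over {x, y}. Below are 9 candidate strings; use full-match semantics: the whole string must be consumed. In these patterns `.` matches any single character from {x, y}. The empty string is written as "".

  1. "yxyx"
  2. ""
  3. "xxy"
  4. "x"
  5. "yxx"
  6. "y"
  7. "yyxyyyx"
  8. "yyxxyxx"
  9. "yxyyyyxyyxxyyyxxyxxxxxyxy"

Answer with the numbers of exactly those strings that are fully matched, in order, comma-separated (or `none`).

1 → match
2 → match
3 → no match
4 → no match
5 → no match
6 → no match
7 → no match
8 → no match
9 → no match

1, 2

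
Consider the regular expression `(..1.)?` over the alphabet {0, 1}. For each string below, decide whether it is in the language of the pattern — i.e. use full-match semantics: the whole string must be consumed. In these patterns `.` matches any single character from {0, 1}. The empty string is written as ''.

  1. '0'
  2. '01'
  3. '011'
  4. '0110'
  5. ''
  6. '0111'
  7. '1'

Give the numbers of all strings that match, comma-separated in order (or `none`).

1 → no match
2 → no match
3 → no match
4 → match
5 → match
6 → match
7 → no match

4, 5, 6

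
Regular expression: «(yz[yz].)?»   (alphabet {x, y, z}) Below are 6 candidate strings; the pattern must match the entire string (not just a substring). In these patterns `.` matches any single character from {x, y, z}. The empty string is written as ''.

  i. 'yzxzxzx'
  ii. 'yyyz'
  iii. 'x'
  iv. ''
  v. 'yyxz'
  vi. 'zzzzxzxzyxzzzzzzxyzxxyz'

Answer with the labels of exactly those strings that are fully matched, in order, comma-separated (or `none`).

iv

i → no match
ii → no match
iii → no match
iv → match
v → no match
vi → no match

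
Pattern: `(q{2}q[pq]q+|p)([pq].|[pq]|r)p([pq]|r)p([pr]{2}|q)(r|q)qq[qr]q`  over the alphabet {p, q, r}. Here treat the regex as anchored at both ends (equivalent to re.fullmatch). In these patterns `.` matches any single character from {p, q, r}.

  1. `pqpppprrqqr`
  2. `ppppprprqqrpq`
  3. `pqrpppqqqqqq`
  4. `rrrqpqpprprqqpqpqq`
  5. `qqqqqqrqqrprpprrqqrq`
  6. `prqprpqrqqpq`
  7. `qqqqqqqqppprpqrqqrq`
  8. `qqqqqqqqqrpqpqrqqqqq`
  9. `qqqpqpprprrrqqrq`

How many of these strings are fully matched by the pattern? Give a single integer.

3

1 → no match — must end with `q`
2 → no match
3 → match
4 → no match
5 → no match
6 → no match
7 → match
8 → no match
9 → match
Total matched: 3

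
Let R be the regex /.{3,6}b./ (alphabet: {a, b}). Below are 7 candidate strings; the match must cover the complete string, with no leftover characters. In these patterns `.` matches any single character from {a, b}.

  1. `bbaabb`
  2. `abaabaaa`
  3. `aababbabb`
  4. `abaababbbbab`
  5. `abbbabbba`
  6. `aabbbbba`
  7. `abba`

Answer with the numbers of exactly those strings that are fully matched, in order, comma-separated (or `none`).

1 → match
2 → no match
3 → no match
4 → no match
5 → no match
6 → match
7 → no match

1, 6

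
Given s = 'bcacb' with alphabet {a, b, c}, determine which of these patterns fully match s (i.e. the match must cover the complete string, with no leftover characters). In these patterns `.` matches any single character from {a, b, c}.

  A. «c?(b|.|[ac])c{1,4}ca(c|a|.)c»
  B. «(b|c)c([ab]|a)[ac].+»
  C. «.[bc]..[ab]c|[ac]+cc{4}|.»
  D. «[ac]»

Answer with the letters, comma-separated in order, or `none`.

A → no match — must end with 'c'
B → match
C → no match
D → no match

B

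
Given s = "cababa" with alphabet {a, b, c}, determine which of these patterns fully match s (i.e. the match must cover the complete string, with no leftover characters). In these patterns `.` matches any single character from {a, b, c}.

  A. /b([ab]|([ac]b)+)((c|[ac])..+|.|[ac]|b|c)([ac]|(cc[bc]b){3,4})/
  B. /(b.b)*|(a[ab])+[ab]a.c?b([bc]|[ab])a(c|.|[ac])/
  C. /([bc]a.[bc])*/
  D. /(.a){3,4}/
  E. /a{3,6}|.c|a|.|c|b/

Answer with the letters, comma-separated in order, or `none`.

D

A → no match — must start with "b"
B → no match
C → no match
D → match
E → no match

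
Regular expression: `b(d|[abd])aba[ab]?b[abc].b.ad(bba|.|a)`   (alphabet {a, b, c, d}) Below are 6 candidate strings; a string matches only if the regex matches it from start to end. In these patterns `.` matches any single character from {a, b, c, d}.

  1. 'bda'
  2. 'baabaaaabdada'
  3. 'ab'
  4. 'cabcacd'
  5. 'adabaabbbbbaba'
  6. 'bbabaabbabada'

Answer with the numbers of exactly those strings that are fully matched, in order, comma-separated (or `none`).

1 → no match
2 → no match
3 → no match — must start with 'b'
4 → no match — must start with 'b'
5 → no match — must start with 'b'
6 → no match

none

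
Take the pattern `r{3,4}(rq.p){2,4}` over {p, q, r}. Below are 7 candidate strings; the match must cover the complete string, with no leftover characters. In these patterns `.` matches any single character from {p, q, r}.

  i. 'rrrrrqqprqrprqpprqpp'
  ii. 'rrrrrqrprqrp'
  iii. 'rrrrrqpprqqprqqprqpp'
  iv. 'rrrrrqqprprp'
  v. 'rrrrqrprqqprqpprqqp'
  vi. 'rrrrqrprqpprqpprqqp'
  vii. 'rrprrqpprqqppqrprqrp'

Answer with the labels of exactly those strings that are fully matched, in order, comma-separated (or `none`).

i → match
ii → match
iii → match
iv → no match
v → match
vi → match
vii → no match

i, ii, iii, v, vi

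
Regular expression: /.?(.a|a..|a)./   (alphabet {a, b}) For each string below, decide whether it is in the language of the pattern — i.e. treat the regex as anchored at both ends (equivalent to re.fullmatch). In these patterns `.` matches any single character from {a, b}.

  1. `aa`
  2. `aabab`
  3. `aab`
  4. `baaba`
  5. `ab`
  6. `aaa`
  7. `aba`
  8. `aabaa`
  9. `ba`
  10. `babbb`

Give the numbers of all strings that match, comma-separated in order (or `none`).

1 → match
2 → match
3 → match
4 → match
5 → match
6 → match
7 → no match
8 → match
9 → no match
10 → match

1, 2, 3, 4, 5, 6, 8, 10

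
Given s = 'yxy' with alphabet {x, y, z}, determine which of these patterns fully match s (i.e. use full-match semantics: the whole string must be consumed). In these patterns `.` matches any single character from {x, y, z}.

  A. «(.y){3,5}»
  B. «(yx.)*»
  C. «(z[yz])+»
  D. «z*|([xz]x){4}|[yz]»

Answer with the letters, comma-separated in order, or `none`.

A → no match
B → match
C → no match — must start with 'z'
D → no match

B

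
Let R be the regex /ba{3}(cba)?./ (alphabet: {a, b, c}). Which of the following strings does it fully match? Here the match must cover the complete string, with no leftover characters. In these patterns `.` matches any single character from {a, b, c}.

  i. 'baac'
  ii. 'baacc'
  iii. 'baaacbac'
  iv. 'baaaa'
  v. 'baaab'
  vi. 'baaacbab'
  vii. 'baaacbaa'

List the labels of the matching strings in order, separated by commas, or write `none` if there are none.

i → no match
ii → no match
iii → match
iv → match
v → match
vi → match
vii → match

iii, iv, v, vi, vii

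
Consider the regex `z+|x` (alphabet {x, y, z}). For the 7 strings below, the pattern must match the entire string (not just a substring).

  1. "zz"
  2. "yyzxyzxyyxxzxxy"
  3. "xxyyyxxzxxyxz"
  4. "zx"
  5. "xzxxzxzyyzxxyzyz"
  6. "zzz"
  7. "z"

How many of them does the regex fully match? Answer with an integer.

3

1 → match
2 → no match
3 → no match
4 → no match
5 → no match
6 → match
7 → match
Total matched: 3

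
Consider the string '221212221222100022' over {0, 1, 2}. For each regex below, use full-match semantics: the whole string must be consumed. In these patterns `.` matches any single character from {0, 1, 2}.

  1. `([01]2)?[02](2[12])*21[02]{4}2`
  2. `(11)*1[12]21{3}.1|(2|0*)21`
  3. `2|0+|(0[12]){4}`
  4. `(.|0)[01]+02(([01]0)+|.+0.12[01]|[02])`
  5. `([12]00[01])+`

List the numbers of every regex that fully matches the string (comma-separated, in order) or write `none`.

1

1 → match
2 → no match
3 → no match
4 → no match
5 → no match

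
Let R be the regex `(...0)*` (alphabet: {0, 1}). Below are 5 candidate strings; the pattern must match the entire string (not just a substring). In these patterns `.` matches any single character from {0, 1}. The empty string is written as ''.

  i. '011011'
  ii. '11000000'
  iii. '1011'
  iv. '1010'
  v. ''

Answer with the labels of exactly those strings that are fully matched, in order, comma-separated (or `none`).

ii, iv, v

i. '011011' → no match
ii. '11000000' → match
iii. '1011' → no match
iv. '1010' → match
v. '' → match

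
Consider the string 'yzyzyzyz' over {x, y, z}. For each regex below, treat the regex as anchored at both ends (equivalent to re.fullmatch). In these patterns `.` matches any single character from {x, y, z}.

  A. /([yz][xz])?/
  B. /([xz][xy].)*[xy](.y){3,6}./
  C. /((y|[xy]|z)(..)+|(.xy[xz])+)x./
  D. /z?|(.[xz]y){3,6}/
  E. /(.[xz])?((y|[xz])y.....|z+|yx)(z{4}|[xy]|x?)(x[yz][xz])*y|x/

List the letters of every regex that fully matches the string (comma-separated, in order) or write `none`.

A → no match
B → match
C → no match
D → no match
E → no match

B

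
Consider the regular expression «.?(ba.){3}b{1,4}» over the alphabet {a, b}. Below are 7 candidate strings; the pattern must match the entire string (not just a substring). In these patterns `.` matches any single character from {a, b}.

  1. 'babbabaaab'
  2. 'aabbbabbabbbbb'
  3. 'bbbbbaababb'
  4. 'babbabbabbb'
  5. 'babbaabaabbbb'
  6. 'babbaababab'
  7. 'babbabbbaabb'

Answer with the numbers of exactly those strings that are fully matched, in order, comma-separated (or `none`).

4, 5

1 → no match
2 → no match
3 → no match
4 → match
5 → match
6 → no match
7 → no match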